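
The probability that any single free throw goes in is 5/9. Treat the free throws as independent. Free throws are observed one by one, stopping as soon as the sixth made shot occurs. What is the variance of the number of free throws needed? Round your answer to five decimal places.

Y = total free throws until the sixth success; negative binomial with r=6, p=0.555556.
Var(Y) = r(1−p)/p² = 6·0.444444 / 0.555556² = 8.6400000

8.64000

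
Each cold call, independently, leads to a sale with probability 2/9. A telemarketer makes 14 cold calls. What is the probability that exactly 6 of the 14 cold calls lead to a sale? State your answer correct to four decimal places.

X ~ Binomial(n=14, p=0.222222).
P(X=6) = C(14,6) · p^6 · (1−p)^8
= 3003 · 0.00012043 · 0.13392 = 0.048431

0.0484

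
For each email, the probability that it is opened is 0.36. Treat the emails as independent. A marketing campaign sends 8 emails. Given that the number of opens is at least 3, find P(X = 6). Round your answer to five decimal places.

0.04190

X ~ Binomial(8, 0.36). Want P(X=6 | X≥3) = P(X=6) / P(X≥3).
P(X=6) = C(8,6)·0.36^6·0.64^2 = 0.0249651
P(X≥3) = 1 − 0.0281475 − 0.1266637 − 0.2493692 = 0.5958195
Ratio = 0.0249651 / 0.5958195 = 0.0419004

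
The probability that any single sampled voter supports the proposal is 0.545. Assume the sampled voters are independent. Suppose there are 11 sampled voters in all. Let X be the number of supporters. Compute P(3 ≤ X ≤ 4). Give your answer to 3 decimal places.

X ~ Binomial(11, 0.545); P(3 ≤ X ≤ 4) = Σ C(11,k) p^k (1−p)^(11−k) over k:
  k=3: C(11,3)·0.545^3·0.455^8 = 0.04906
  k=4: C(11,4)·0.545^4·0.455^7 = 0.11754
Total = 0.16660

0.167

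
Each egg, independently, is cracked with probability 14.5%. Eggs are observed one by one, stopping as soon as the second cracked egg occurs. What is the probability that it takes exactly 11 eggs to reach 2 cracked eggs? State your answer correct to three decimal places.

0.051

Y = trial on which the second success occurs; negative binomial, r=2, p=0.145.
P(Y=11) = C(10,1) · p^2 · (1−p)^9
= 10 · 0.021025 · 0.24417 = 0.05134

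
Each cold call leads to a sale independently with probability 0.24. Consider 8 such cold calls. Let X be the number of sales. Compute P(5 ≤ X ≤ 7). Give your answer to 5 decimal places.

X ~ Binomial(8, 0.24); P(5 ≤ X ≤ 7) = Σ C(8,k) p^k (1−p)^(8−k) over k:
  k=5: C(8,5)·0.24^5·0.76^3 = 0.0195742
  k=6: C(8,6)·0.24^6·0.76^2 = 0.0030907
  k=7: C(8,7)·0.24^7·0.76^1 = 0.0002789
Total = 0.0229438

0.02294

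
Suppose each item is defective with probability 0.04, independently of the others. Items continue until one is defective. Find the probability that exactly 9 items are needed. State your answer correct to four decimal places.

Geometric (trials to first success), p = 0.04.
P(Y = 9) = (1−p)^8 · p = 0.72139 · 0.04 = 0.028856

0.0289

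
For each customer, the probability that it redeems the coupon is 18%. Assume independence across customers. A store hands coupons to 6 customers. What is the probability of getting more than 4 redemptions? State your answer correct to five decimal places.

0.00096

X ~ Binomial(6, 0.18); P(X ≥ 5) = Σ C(6,k) p^k (1−p)^(6−k) over k:
  k=5: C(6,5)·0.18^5·0.82^1 = 0.0009297
  k=6: C(6,6)·0.18^6·0.82^0 = 0.0000340
Total = 0.0009637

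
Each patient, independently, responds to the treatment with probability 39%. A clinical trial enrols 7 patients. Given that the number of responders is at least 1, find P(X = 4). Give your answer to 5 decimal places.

0.18975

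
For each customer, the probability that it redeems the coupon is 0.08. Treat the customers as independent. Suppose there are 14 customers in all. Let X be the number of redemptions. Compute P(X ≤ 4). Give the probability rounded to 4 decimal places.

0.9965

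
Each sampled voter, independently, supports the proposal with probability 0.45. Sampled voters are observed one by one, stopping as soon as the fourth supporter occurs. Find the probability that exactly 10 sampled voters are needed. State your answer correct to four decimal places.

0.0953

Y = trial on which the fourth success occurs; negative binomial, r=4, p=0.45.
P(Y=10) = C(9,3) · p^4 · (1−p)^6
= 84 · 0.041006 · 0.027681 = 0.095347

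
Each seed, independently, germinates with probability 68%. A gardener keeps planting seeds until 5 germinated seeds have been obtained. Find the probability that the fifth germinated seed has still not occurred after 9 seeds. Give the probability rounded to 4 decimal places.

Needing more than 9 seeds ⇔ fewer than 5 successes in the first 9. With X ~ Binomial(9, 0.68), P(Y > 9) = P(X ≤ 4).
  k=0: C(9,0)·0.68^0·0.32^9 = 0.000035
  k=1: C(9,1)·0.68^1·0.32^8 = 0.000673
  k=2: C(9,2)·0.68^2·0.32^7 = 0.005720
  k=3: C(9,3)·0.68^3·0.32^6 = 0.028360
  k=4: C(9,4)·0.68^4·0.32^5 = 0.090397
P(X ≤ 4) = 0.125185

0.1252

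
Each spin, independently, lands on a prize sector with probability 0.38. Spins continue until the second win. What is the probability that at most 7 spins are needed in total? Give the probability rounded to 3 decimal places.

Finishing within 7 spins ⇔ at least 2 successes in the first 7. With X ~ Binomial(7, 0.38), P(Y ≤ 7) = 1 − P(X ≤ 1).
  k=0: C(7,0)·0.38^0·0.62^7 = 0.03522
  k=1: C(7,1)·0.38^1·0.62^6 = 0.15109
1 − 0.18630 = 0.81370

0.814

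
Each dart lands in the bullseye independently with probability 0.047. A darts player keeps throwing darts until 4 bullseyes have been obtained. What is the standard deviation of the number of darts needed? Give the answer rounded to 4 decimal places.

Y = total darts until the fourth success; negative binomial with r=4, p=0.047.
SD(Y) = √[r(1−p)/p²] = √(1725.667723) = 41.541157

41.5412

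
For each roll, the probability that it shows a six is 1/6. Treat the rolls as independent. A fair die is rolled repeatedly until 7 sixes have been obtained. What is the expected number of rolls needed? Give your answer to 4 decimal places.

42.0000

Y = total rolls until the seventh success; negative binomial with r=7, p=0.166667.
E[Y] = r / p = 7 / 0.166667 = 42.000000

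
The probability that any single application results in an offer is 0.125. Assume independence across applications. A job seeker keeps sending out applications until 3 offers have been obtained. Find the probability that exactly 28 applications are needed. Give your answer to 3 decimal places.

Y = trial on which the third success occurs; negative binomial, r=3, p=0.125.
P(Y=28) = C(27,2) · p^3 · (1−p)^25
= 351 · 0.0019531 · 0.035498 = 0.02434

0.024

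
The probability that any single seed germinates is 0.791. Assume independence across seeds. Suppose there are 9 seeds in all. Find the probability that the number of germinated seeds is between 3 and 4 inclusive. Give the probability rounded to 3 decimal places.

0.023

X ~ Binomial(9, 0.791); P(3 ≤ X ≤ 4) = Σ C(9,k) p^k (1−p)^(9−k) over k:
  k=3: C(9,3)·0.791^3·0.209^6 = 0.00346
  k=4: C(9,4)·0.791^4·0.209^5 = 0.01967
Total = 0.02314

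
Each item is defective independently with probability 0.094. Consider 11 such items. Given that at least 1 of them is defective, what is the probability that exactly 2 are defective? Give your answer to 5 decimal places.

0.30176

X ~ Binomial(11, 0.094). Want P(X=2 | X≥1) = P(X=2) / P(X≥1).
P(X=2) = C(11,2)·0.094^2·0.906^9 = 0.1998813
P(X≥1) = 1 − 0.3376060 = 0.6623940
Ratio = 0.1998813 / 0.6623940 = 0.3017559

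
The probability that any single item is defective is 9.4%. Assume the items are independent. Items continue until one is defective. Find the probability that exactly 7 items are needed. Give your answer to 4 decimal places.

0.0520

Geometric (trials to first success), p = 0.094.
P(Y = 7) = (1−p)^6 · p = 0.55306 · 0.094 = 0.051987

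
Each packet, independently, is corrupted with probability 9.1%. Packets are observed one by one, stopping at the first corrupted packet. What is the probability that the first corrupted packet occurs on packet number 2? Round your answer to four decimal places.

0.0827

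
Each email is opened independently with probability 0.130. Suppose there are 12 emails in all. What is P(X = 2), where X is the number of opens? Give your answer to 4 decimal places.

X ~ Binomial(n=12, p=0.13).
P(X=2) = C(12,2) · p^2 · (1−p)^10
= 66 · 0.0169 · 0.24842 = 0.277091

0.2771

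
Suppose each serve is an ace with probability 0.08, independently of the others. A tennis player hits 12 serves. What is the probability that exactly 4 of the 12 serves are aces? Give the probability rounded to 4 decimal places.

X ~ Binomial(n=12, p=0.08).
P(X=4) = C(12,4) · p^4 · (1−p)^8
= 495 · 4.096e-05 · 0.51322 = 0.010406

0.0104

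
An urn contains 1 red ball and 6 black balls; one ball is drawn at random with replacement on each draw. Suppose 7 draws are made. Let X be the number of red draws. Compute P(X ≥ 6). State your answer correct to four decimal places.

X ~ Binomial(7, 0.142857); P(X ≥ 6) = Σ C(7,k) p^k (1−p)^(7−k) over k:
  k=6: C(7,6)·0.142857^6·0.857143^1 = 0.000051
  k=7: C(7,7)·0.142857^7·0.857143^0 = 0.000001
Total = 0.000052

0.0001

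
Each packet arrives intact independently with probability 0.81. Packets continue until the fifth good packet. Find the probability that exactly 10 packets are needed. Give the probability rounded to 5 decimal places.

Y = trial on which the fifth success occurs; negative binomial, r=5, p=0.81.
P(Y=10) = C(9,4) · p^5 · (1−p)^5
= 126 · 0.34868 · 0.00024761 = 0.0108784

0.01088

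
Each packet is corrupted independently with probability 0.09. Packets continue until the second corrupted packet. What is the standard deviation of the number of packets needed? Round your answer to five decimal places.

14.98971

Y = total packets until the second success; negative binomial with r=2, p=0.09.
SD(Y) = √[r(1−p)/p²] = √(224.6913580) = 14.9897084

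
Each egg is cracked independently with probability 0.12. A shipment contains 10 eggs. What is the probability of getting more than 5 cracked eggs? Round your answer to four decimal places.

X ~ Binomial(10, 0.12); P(X ≥ 6) = Σ C(10,k) p^k (1−p)^(10−k) over k:
  k=6: C(10,6)·0.12^6·0.88^4 = 0.000376
  k=7: C(10,7)·0.12^7·0.88^3 = 0.000029
  k=8: C(10,8)·0.12^8·0.88^2 = 0.000001
  k=9: C(10,9)·0.12^9·0.88^1 = 0.000000
  k=10: C(10,10)·0.12^10·0.88^0 = 0.000000
Total = 0.000407

0.0004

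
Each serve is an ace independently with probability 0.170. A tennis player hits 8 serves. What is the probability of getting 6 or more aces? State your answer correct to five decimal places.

0.00049

X ~ Binomial(8, 0.17); P(X ≥ 6) = Σ C(8,k) p^k (1−p)^(8−k) over k:
  k=6: C(8,6)·0.17^6·0.83^2 = 0.0004656
  k=7: C(8,7)·0.17^7·0.83^1 = 0.0000272
  k=8: C(8,8)·0.17^8·0.83^0 = 0.0000007
Total = 0.0004935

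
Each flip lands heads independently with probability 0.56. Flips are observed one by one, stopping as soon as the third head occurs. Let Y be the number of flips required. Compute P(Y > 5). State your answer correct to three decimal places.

Needing more than 5 flips ⇔ fewer than 3 successes in the first 5. With X ~ Binomial(5, 0.56), P(Y > 5) = P(X ≤ 2).
  k=0: C(5,0)·0.56^0·0.44^5 = 0.01649
  k=1: C(5,1)·0.56^1·0.44^4 = 0.10495
  k=2: C(5,2)·0.56^2·0.44^3 = 0.26714
P(X ≤ 2) = 0.38858

0.389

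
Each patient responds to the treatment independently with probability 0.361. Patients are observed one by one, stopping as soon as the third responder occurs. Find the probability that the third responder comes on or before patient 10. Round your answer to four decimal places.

0.7615

Finishing within 10 patients ⇔ at least 3 successes in the first 10. With X ~ Binomial(10, 0.361), P(Y ≤ 10) = 1 − P(X ≤ 2).
  k=0: C(10,0)·0.361^0·0.639^10 = 0.011350
  k=1: C(10,1)·0.361^1·0.639^9 = 0.064123
  k=2: C(10,2)·0.361^2·0.639^8 = 0.163017
1 − 0.238491 = 0.761509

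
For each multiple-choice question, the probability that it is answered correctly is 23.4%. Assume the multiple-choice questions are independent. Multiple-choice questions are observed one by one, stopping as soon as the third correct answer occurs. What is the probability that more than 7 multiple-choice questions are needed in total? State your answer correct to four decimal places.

Needing more than 7 multiple-choice questions ⇔ fewer than 3 successes in the first 7. With X ~ Binomial(7, 0.234), P(Y > 7) = P(X ≤ 2).
  k=0: C(7,0)·0.234^0·0.766^7 = 0.154740
  k=1: C(7,1)·0.234^1·0.766^6 = 0.330892
  k=2: C(7,2)·0.234^2·0.766^5 = 0.303246
P(X ≤ 2) = 0.788878

0.7889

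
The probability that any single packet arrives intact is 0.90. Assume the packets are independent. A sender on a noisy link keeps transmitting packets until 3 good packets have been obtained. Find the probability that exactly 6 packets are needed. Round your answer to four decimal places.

0.0073

Y = trial on which the third success occurs; negative binomial, r=3, p=0.90.
P(Y=6) = C(5,2) · p^3 · (1−p)^3
= 10 · 0.729 · 0.001 = 0.007290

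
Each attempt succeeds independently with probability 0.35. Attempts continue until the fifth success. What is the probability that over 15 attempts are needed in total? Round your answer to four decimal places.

0.3519

Needing more than 15 attempts ⇔ fewer than 5 successes in the first 15. With X ~ Binomial(15, 0.35), P(Y > 15) = P(X ≤ 4).
  k=0: C(15,0)·0.35^0·0.65^15 = 0.001562
  k=1: C(15,1)·0.35^1·0.65^14 = 0.012617
  k=2: C(15,2)·0.35^2·0.65^13 = 0.047555
  k=3: C(15,3)·0.35^3·0.65^12 = 0.110962
  k=4: C(15,4)·0.35^4·0.65^11 = 0.179247
P(X ≤ 4) = 0.351943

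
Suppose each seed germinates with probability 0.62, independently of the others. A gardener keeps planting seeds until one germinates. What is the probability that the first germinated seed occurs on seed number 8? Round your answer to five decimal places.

0.00071

Geometric (trials to first success), p = 0.62.
P(Y = 8) = (1−p)^7 · p = 0.0011442 · 0.62 = 0.0007094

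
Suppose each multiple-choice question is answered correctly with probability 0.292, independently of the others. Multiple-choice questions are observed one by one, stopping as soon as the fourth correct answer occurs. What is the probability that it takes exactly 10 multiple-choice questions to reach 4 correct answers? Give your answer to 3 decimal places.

0.077

Y = trial on which the fourth success occurs; negative binomial, r=4, p=0.292.
P(Y=10) = C(9,3) · p^4 · (1−p)^6
= 84 · 0.0072699 · 0.12595 = 0.07691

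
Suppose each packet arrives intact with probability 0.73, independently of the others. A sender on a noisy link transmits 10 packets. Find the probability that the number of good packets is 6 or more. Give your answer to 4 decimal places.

X ~ Binomial(10, 0.73); P(X ≥ 6) = Σ C(10,k) p^k (1−p)^(10−k) over k:
  k=6: C(10,6)·0.73^6·0.27^4 = 0.168893
  k=7: C(10,7)·0.73^7·0.27^3 = 0.260935
  k=8: C(10,8)·0.73^8·0.27^2 = 0.264559
  k=9: C(10,9)·0.73^9·0.27^1 = 0.158953
  k=10: C(10,10)·0.73^10·0.27^0 = 0.042976
Total = 0.896317

0.8963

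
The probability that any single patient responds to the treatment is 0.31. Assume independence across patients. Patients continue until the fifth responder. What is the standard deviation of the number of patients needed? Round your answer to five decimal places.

Y = total patients until the fifth success; negative binomial with r=5, p=0.31.
SD(Y) = √[r(1−p)/p²] = √(35.9001041) = 5.9916696

5.99167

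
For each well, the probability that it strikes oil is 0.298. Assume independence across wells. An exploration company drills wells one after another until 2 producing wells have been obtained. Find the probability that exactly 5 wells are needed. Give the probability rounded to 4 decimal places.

0.1229

Y = trial on which the second success occurs; negative binomial, r=2, p=0.298.
P(Y=5) = C(4,1) · p^2 · (1−p)^3
= 4 · 0.088804 · 0.34595 = 0.122886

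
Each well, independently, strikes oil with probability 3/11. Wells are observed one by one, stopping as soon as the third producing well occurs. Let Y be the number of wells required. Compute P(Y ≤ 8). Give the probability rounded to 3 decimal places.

0.379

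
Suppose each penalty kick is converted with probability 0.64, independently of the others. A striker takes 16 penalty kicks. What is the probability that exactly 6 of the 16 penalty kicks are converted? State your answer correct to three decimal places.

0.020

X ~ Binomial(n=16, p=0.64).
P(X=6) = C(16,6) · p^6 · (1−p)^10
= 8008 · 0.068719 · 3.6562e-05 = 0.02012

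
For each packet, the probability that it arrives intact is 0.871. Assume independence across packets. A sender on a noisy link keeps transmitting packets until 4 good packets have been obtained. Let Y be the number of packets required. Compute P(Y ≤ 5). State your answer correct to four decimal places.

Finishing within 5 packets ⇔ at least 4 successes in the first 5. With X ~ Binomial(5, 0.871), P(Y ≤ 5) = 1 − P(X ≤ 3).
  k=0: C(5,0)·0.871^0·0.129^5 = 0.000036
  k=1: C(5,1)·0.871^1·0.129^4 = 0.001206
  k=2: C(5,2)·0.871^2·0.129^3 = 0.016286
  k=3: C(5,3)·0.871^3·0.129^2 = 0.109960
1 − 0.127487 = 0.872513

0.8725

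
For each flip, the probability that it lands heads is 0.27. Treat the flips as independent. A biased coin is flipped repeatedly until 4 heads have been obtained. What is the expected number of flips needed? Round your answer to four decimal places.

Y = total flips until the fourth success; negative binomial with r=4, p=0.27.
E[Y] = r / p = 4 / 0.27 = 14.814815

14.8148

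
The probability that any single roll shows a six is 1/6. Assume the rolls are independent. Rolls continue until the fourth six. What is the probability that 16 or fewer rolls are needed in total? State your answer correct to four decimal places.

Finishing within 16 rolls ⇔ at least 4 successes in the first 16. With X ~ Binomial(16, 0.166667), P(Y ≤ 16) = 1 − P(X ≤ 3).
  k=0: C(16,0)·0.166667^0·0.833333^16 = 0.054088
  k=1: C(16,1)·0.166667^1·0.833333^15 = 0.173081
  k=2: C(16,2)·0.166667^2·0.833333^14 = 0.259622
  k=3: C(16,3)·0.166667^3·0.833333^13 = 0.242314
1 − 0.729105 = 0.270895

0.2709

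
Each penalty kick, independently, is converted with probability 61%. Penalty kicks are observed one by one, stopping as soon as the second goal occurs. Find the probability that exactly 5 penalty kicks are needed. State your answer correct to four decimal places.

Y = trial on which the second success occurs; negative binomial, r=2, p=0.61.
P(Y=5) = C(4,1) · p^2 · (1−p)^3
= 4 · 0.3721 · 0.059319 = 0.088290

0.0883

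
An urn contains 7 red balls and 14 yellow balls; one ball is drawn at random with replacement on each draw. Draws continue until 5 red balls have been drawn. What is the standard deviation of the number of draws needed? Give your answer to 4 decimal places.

Y = total draws until the fifth success; negative binomial with r=5, p=0.333333.
SD(Y) = √[r(1−p)/p²] = √(30.000000) = 5.477226

5.4772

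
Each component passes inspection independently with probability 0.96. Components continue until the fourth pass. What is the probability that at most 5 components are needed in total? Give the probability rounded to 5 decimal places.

0.98524

Finishing within 5 components ⇔ at least 4 successes in the first 5. With X ~ Binomial(5, 0.96), P(Y ≤ 5) = 1 − P(X ≤ 3).
  k=0: C(5,0)·0.96^0·0.04^5 = 0.0000001
  k=1: C(5,1)·0.96^1·0.04^4 = 0.0000123
  k=2: C(5,2)·0.96^2·0.04^3 = 0.0005898
  k=3: C(5,3)·0.96^3·0.04^2 = 0.0141558
1 − 0.0147580 = 0.9852420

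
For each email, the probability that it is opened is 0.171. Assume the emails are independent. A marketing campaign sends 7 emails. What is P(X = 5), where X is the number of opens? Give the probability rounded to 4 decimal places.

X ~ Binomial(n=7, p=0.171).
P(X=5) = C(7,5) · p^5 · (1−p)^2
= 21 · 0.00014621 · 0.68724 = 0.002110

0.0021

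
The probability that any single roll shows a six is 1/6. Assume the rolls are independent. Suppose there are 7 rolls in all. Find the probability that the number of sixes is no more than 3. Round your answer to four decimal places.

0.9824

X ~ Binomial(7, 0.166667); P(X ≤ 3) = Σ C(7,k) p^k (1−p)^(7−k) over k:
  k=0: C(7,0)·0.166667^0·0.833333^7 = 0.279082
  k=1: C(7,1)·0.166667^1·0.833333^6 = 0.390714
  k=2: C(7,2)·0.166667^2·0.833333^5 = 0.234429
  k=3: C(7,3)·0.166667^3·0.833333^4 = 0.078143
Total = 0.982367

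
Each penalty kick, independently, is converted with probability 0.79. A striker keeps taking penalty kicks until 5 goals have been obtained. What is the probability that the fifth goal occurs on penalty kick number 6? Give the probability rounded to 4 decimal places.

0.3231

Y = trial on which the fifth success occurs; negative binomial, r=5, p=0.79.
P(Y=6) = C(5,4) · p^5 · (1−p)^1
= 5 · 0.30771 · 0.21 = 0.323091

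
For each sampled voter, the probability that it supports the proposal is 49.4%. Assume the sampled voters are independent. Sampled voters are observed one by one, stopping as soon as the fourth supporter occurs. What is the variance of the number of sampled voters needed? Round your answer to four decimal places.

Y = total sampled voters until the fourth success; negative binomial with r=4, p=0.494.
Var(Y) = r(1−p)/p² = 4·0.506 / 0.494² = 8.293858

8.2939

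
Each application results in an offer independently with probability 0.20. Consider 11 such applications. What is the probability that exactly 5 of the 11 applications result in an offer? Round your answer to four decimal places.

X ~ Binomial(n=11, p=0.20).
P(X=5) = C(11,5) · p^5 · (1−p)^6
= 462 · 0.00032 · 0.26214 = 0.038755

0.0388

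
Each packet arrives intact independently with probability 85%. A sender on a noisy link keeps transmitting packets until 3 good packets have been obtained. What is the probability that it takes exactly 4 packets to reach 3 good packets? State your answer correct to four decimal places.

Y = trial on which the third success occurs; negative binomial, r=3, p=0.85.
P(Y=4) = C(3,2) · p^3 · (1−p)^1
= 3 · 0.61413 · 0.15 = 0.276356

0.2764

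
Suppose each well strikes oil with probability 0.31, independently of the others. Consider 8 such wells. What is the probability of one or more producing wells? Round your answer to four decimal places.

0.9486

P(at least one) = 1 − P(none) = 1 − (1 − 0.31)^8
= 1 − 0.051380 = 0.948620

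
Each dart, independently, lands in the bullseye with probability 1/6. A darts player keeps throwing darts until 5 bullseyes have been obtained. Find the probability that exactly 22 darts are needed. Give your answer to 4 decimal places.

Y = trial on which the fifth success occurs; negative binomial, r=5, p=0.166667.
P(Y=22) = C(21,4) · p^5 · (1−p)^17
= 5985 · 0.0001286 · 0.045073 = 0.034692

0.0347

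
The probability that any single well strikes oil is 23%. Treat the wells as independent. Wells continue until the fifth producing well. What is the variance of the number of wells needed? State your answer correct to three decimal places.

Y = total wells until the fifth success; negative binomial with r=5, p=0.23.
Var(Y) = r(1−p)/p² = 5·0.77 / 0.23² = 72.77883

72.779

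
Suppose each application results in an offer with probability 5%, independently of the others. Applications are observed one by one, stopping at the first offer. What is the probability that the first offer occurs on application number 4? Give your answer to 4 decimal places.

0.0429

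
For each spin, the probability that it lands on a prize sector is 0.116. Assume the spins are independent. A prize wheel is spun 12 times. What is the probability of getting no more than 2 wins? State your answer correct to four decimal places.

X ~ Binomial(12, 0.116); P(X ≤ 2) = Σ C(12,k) p^k (1−p)^(12−k) over k:
  k=0: C(12,0)·0.116^0·0.884^12 = 0.227734
  k=1: C(12,1)·0.116^1·0.884^11 = 0.358603
  k=2: C(12,2)·0.116^2·0.884^10 = 0.258811
Total = 0.845148

0.8451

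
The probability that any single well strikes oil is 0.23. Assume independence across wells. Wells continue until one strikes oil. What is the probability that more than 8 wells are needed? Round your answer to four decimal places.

0.1236

Y = number of wells to the first success; geometric, p = 0.23.
P(Y > 8) = P(first 8 all fail) = (1−p)^8 = 0.123574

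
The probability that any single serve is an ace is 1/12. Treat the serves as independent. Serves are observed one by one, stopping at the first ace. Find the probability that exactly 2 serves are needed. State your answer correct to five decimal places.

Geometric (trials to first success), p = 0.083333.
P(Y = 2) = (1−p)^1 · p = 0.91667 · 0.083333 = 0.0763889

0.07639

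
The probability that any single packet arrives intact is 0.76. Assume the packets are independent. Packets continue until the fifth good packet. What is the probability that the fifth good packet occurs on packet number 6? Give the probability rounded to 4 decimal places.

Y = trial on which the fifth success occurs; negative binomial, r=5, p=0.76.
P(Y=6) = C(5,4) · p^5 · (1−p)^1
= 5 · 0.25355 · 0.24 = 0.304263

0.3043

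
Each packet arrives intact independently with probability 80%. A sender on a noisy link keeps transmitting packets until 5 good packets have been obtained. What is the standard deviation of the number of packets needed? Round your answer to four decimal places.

1.2500

Y = total packets until the fifth success; negative binomial with r=5, p=0.80.
SD(Y) = √[r(1−p)/p²] = √(1.562500) = 1.250000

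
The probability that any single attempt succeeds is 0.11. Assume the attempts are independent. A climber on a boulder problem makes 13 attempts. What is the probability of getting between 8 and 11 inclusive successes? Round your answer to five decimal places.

0.00002

X ~ Binomial(13, 0.11); P(8 ≤ X ≤ 11) = Σ C(13,k) p^k (1−p)^(13−k) over k:
  k=8: C(13,8)·0.11^8·0.89^5 = 0.0000154
  k=9: C(13,9)·0.11^9·0.89^4 = 0.0000011
  k=10: C(13,10)·0.11^10·0.89^3 = 0.0000001
  k=11: C(13,11)·0.11^11·0.89^2 = 0.0000000
Total = 0.0000165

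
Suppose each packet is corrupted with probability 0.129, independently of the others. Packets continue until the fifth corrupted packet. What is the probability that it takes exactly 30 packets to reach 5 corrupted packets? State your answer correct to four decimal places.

Y = trial on which the fifth success occurs; negative binomial, r=5, p=0.129.
P(Y=30) = C(29,4) · p^5 · (1−p)^25
= 23751 · 3.5723e-05 · 0.031656 = 0.026859

0.0269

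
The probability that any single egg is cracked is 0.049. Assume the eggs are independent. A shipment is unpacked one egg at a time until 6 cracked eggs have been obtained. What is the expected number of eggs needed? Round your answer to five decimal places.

Y = total eggs until the sixth success; negative binomial with r=6, p=0.049.
E[Y] = r / p = 6 / 0.049 = 122.4489796

122.44898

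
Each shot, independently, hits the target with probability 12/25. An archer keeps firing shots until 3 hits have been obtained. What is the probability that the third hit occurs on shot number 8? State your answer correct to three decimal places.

0.088

Y = trial on which the third success occurs; negative binomial, r=3, p=0.48.
P(Y=8) = C(7,2) · p^3 · (1−p)^5
= 21 · 0.11059 · 0.03802 = 0.08830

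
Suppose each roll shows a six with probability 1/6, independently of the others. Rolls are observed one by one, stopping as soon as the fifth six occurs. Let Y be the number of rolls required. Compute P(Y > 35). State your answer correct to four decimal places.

0.2843

Needing more than 35 rolls ⇔ fewer than 5 successes in the first 35. With X ~ Binomial(35, 0.166667), P(Y > 35) = P(X ≤ 4).
  k=0: C(35,0)·0.166667^0·0.833333^35 = 0.001693
  k=1: C(35,1)·0.166667^1·0.833333^34 = 0.011851
  k=2: C(35,2)·0.166667^2·0.833333^33 = 0.040293
  k=3: C(35,3)·0.166667^3·0.833333^32 = 0.088645
  k=4: C(35,4)·0.166667^4·0.833333^31 = 0.141833
P(X ≤ 4) = 0.284315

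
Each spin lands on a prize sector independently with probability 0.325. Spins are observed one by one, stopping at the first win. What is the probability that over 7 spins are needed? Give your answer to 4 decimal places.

Y = number of spins to the first success; geometric, p = 0.325.
P(Y > 7) = P(first 7 all fail) = (1−p)^7 = 0.063845

0.0638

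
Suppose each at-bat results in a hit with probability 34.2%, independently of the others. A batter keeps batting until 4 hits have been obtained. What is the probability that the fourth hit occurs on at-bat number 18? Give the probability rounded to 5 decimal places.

0.02653

Y = trial on which the fourth success occurs; negative binomial, r=4, p=0.342.
P(Y=18) = C(17,3) · p^4 · (1−p)^14
= 680 · 0.013681 · 0.0028521 = 0.0265324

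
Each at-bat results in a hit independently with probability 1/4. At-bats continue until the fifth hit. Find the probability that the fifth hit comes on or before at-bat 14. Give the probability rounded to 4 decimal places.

Finishing within 14 at-bats ⇔ at least 5 successes in the first 14. With X ~ Binomial(14, 0.25), P(Y ≤ 14) = 1 − P(X ≤ 4).
  k=0: C(14,0)·0.25^0·0.75^14 = 0.017818
  k=1: C(14,1)·0.25^1·0.75^13 = 0.083150
  k=2: C(14,2)·0.25^2·0.75^12 = 0.180159
  k=3: C(14,3)·0.25^3·0.75^11 = 0.240212
  k=4: C(14,4)·0.25^4·0.75^10 = 0.220195
1 − 0.741535 = 0.258465

0.2585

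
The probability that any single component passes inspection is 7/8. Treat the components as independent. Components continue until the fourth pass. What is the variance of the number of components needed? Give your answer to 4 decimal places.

0.6531

Y = total components until the fourth success; negative binomial with r=4, p=0.875.
Var(Y) = r(1−p)/p² = 4·0.125 / 0.875² = 0.653061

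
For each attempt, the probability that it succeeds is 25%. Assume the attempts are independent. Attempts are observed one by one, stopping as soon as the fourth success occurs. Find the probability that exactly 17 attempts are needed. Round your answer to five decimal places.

Y = trial on which the fourth success occurs; negative binomial, r=4, p=0.25.
P(Y=17) = C(16,3) · p^4 · (1−p)^13
= 560 · 0.0039062 · 0.023757 = 0.0519690

0.05197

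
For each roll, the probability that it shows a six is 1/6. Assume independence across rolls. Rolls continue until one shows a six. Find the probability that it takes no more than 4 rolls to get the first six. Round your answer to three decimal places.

Y = number of rolls to the first success; geometric, p = 0.166667.
P(Y ≤ 4) = 1 − (1−p)^4 = 1 − 0.48225 = 0.51775

0.518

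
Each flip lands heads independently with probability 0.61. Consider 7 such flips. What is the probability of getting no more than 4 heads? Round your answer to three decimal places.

0.558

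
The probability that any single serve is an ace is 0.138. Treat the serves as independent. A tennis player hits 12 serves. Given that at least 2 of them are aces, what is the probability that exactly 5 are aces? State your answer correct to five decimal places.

X ~ Binomial(12, 0.138). Want P(X=5 | X≥2) = P(X=5) / P(X≥2).
P(X=5) = C(12,5)·0.138^5·0.862^7 = 0.0140175
P(X≥2) = 1 − 0.1683012 − 0.3233257 = 0.5083731
Ratio = 0.0140175 / 0.5083731 = 0.0275733

0.02757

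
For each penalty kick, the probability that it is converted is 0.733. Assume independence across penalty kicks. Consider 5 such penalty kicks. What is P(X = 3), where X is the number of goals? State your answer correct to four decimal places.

X ~ Binomial(n=5, p=0.733).
P(X=3) = C(5,3) · p^3 · (1−p)^2
= 10 · 0.39383 · 0.071289 = 0.280759

0.2808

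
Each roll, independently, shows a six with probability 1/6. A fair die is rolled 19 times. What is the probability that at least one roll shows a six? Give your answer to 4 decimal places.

0.9687

P(at least one) = 1 − P(none) = 1 − (1 − 0.166667)^19
= 1 − 0.031301 = 0.968699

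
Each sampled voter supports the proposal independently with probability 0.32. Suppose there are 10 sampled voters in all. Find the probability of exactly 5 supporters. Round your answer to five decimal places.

0.12294

X ~ Binomial(n=10, p=0.32).
P(X=5) = C(10,5) · p^5 · (1−p)^5
= 252 · 0.0033554 · 0.14539 = 0.1229405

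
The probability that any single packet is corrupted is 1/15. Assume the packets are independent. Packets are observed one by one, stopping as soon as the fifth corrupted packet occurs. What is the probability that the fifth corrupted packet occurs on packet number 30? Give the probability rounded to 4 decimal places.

0.0056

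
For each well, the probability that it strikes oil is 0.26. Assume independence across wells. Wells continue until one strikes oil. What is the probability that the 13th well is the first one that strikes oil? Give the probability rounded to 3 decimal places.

0.007

Geometric (trials to first success), p = 0.26.
P(Y = 13) = (1−p)^12 · p = 0.026964 · 0.26 = 0.00701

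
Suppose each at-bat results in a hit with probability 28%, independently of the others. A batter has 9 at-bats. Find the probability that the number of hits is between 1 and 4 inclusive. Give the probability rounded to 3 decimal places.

X ~ Binomial(9, 0.28); P(1 ≤ X ≤ 4) = Σ C(9,k) p^k (1−p)^(9−k) over k:
  k=1: C(9,1)·0.28^1·0.72^8 = 0.18200
  k=2: C(9,2)·0.28^2·0.72^7 = 0.28310
  k=3: C(9,3)·0.28^3·0.72^6 = 0.25689
  k=4: C(9,4)·0.28^4·0.72^5 = 0.14985
Total = 0.87184

0.872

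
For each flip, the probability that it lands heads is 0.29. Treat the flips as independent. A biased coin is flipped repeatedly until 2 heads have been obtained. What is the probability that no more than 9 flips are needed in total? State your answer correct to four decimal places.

Finishing within 9 flips ⇔ at least 2 successes in the first 9. With X ~ Binomial(9, 0.29), P(Y ≤ 9) = 1 − P(X ≤ 1).
  k=0: C(9,0)·0.29^0·0.71^9 = 0.045849
  k=1: C(9,1)·0.29^1·0.71^8 = 0.168542
1 − 0.214390 = 0.785610

0.7856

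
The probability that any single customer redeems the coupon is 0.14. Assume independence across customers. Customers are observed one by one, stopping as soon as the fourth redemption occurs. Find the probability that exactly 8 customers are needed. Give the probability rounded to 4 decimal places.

Y = trial on which the fourth success occurs; negative binomial, r=4, p=0.14.
P(Y=8) = C(7,3) · p^4 · (1−p)^4
= 35 · 0.00038416 · 0.54701 = 0.007355

0.0074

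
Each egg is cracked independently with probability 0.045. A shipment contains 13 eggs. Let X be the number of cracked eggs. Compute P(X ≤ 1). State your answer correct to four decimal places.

0.8863

X ~ Binomial(13, 0.045); P(X ≤ 1) = Σ C(13,k) p^k (1−p)^(13−k) over k:
  k=0: C(13,0)·0.045^0·0.955^13 = 0.549596
  k=1: C(13,1)·0.045^1·0.955^12 = 0.336664
Total = 0.886260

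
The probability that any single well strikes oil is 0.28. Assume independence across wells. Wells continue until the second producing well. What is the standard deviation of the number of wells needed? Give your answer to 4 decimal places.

4.2857

Y = total wells until the second success; negative binomial with r=2, p=0.28.
SD(Y) = √[r(1−p)/p²] = √(18.367347) = 4.285714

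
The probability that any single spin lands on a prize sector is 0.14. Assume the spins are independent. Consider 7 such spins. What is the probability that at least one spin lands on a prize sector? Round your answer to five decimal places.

0.65207

P(at least one) = 1 − P(none) = 1 − (1 − 0.14)^7
= 1 − 0.3479278 = 0.6520722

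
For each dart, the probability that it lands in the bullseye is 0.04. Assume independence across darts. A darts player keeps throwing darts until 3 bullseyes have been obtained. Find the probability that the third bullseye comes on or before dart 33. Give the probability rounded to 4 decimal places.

Finishing within 33 darts ⇔ at least 3 successes in the first 33. With X ~ Binomial(33, 0.04), P(Y ≤ 33) = 1 − P(X ≤ 2).
  k=0: C(33,0)·0.04^0·0.96^33 = 0.259986
  k=1: C(33,1)·0.04^1·0.96^32 = 0.357481
  k=2: C(33,2)·0.04^2·0.96^31 = 0.238321
1 − 0.855789 = 0.144211

0.1442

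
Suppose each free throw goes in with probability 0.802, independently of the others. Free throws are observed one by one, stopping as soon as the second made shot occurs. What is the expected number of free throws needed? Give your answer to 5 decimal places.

Y = total free throws until the second success; negative binomial with r=2, p=0.802.
E[Y] = r / p = 2 / 0.802 = 2.4937656

2.49377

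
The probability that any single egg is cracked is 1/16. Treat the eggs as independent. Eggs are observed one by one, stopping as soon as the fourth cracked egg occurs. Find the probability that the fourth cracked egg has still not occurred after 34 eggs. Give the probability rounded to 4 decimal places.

0.8394

Needing more than 34 eggs ⇔ fewer than 4 successes in the first 34. With X ~ Binomial(34, 0.0625), P(Y > 34) = P(X ≤ 3).
  k=0: C(34,0)·0.0625^0·0.9375^34 = 0.111435
  k=1: C(34,1)·0.0625^1·0.9375^33 = 0.252587
  k=2: C(34,2)·0.0625^2·0.9375^32 = 0.277846
  k=3: C(34,3)·0.0625^3·0.9375^31 = 0.197579
P(X ≤ 3) = 0.839447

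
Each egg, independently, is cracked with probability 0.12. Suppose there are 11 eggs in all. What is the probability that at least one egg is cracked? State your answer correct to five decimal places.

P(at least one) = 1 − P(none) = 1 − (1 − 0.12)^11
= 1 − 0.2450809 = 0.7549191

0.75492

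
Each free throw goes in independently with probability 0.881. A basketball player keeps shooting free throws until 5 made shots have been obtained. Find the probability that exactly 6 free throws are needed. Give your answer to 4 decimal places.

0.3158

Y = trial on which the fifth success occurs; negative binomial, r=5, p=0.881.
P(Y=6) = C(5,4) · p^5 · (1−p)^1
= 5 · 0.53074 · 0.119 = 0.315789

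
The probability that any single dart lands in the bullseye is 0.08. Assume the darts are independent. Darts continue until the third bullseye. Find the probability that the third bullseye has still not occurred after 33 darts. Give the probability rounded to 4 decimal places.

Needing more than 33 darts ⇔ fewer than 3 successes in the first 33. With X ~ Binomial(33, 0.08), P(Y > 33) = P(X ≤ 2).
  k=0: C(33,0)·0.08^0·0.92^33 = 0.063826
  k=1: C(33,1)·0.08^1·0.92^32 = 0.183153
  k=2: C(33,2)·0.08^2·0.92^31 = 0.254822
P(X ≤ 2) = 0.501801

0.5018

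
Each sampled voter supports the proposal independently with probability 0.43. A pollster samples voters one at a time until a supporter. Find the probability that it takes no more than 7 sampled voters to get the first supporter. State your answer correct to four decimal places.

Y = number of sampled voters to the first success; geometric, p = 0.43.
P(Y ≤ 7) = 1 − (1−p)^7 = 1 − 0.019549 = 0.980451

0.9805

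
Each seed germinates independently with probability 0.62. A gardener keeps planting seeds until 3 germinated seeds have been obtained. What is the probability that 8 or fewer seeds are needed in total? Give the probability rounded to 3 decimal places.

0.961

Finishing within 8 seeds ⇔ at least 3 successes in the first 8. With X ~ Binomial(8, 0.62), P(Y ≤ 8) = 1 − P(X ≤ 2).
  k=0: C(8,0)·0.62^0·0.38^8 = 0.00043
  k=1: C(8,1)·0.62^1·0.38^7 = 0.00568
  k=2: C(8,2)·0.62^2·0.38^6 = 0.03241
1 − 0.03852 = 0.96148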